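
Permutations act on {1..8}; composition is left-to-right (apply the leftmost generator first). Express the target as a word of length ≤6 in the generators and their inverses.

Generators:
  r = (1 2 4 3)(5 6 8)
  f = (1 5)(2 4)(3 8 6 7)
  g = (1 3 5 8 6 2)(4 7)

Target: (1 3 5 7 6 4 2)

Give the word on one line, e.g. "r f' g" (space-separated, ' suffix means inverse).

r g f g'

  after r: (1 2 4 3)(5 6 8)
  after g: (2 7 4 5)
  after f: (1 5 4)(2 3 8 6 7)
  after g': (1 3 5 7 6 4 2)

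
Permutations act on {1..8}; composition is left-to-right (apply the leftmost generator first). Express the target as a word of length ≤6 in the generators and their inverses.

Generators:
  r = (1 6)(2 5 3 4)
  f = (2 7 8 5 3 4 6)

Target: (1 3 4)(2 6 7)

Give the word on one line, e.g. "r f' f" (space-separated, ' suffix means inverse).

f r f' f'

  after f: (2 7 8 5 3 4 6)
  after r: (1 6 5 4)(2 7 8 3)
  after f': (1 4)(3 6 8 5)
  after f': (1 3 4)(2 6 7)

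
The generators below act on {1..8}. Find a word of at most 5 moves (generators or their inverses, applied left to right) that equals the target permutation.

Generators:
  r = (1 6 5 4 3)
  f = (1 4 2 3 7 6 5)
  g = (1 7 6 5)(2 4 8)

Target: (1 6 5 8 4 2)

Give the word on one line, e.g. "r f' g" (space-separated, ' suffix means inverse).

  after r: (1 6 5 4 3)
  after g: (1 5 8 2 4 3 7 6)
  after f': (1 6 5 8 4 2)

r g f'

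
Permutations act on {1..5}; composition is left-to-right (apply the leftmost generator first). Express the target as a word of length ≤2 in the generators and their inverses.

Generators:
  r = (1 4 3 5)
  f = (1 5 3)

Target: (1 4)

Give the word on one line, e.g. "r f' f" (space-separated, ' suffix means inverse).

r f

  after r: (1 4 3 5)
  after f: (1 4)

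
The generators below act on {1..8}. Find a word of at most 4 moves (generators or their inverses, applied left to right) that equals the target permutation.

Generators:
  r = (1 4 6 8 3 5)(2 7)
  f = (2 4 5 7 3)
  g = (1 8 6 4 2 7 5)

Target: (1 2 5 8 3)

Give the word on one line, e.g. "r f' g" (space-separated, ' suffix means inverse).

  after r: (1 4 6 8 3 5)(2 7)
  after g: (1 2 5 8 3)

r g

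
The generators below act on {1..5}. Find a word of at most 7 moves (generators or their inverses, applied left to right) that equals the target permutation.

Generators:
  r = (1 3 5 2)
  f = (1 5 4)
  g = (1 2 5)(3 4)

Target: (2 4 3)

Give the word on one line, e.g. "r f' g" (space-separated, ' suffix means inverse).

f g' f f r

  after f: (1 5 4)
  after g': (1 2)(3 4 5)
  after f: (1 2 5 3)
  after f: (1 2 4)(3 5)
  after r: (2 4 3)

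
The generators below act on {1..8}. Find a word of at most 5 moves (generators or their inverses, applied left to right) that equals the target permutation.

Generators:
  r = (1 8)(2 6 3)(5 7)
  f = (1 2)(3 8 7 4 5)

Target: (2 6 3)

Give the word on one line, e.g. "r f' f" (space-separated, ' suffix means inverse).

r r r r

  after r: (1 8)(2 6 3)(5 7)
  after r: (2 3 6)
  after r: (1 8)(5 7)
  after r: (2 6 3)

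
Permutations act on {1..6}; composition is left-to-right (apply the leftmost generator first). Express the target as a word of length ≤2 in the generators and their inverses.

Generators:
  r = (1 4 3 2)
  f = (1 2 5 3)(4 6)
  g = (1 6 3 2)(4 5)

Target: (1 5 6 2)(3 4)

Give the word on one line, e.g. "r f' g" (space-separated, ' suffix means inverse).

  after g': (1 2 3 6)(4 5)
  after f: (1 5 6 2)(3 4)

g' f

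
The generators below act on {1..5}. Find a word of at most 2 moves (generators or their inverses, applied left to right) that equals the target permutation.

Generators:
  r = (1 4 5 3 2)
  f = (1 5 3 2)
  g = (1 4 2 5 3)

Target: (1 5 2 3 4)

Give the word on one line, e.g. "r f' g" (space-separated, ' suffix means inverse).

g r

  after g: (1 4 2 5 3)
  after r: (1 5 2 3 4)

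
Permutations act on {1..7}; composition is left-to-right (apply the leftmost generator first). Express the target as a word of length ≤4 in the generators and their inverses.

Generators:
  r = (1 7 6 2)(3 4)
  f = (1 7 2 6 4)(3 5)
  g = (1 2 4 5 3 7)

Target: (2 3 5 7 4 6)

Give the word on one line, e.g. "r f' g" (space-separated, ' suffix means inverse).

  after g': (1 7 3 5 4 2)
  after f: (1 2 7 5)(4 6)
  after g': (2 3 5 7 4 6)

g' f g'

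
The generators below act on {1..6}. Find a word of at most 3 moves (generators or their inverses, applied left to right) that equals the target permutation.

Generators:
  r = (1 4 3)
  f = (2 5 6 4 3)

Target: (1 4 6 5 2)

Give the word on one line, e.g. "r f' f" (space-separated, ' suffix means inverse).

f' r' r'

  after f': (2 3 4 6 5)
  after r': (1 3)(2 4 6 5)
  after r': (1 4 6 5 2)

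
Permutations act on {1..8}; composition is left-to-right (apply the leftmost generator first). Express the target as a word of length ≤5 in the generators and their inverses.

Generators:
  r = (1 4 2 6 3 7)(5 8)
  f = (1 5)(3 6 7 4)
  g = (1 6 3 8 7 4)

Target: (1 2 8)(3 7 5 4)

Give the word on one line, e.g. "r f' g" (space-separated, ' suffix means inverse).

g' r g g

  after g': (1 4 7 8 3 6)
  after r: (1 2 6 4)(5 8 7)
  after g: (1 2 3 8 4 6)(5 7)
  after g: (1 2 8)(3 7 5 4)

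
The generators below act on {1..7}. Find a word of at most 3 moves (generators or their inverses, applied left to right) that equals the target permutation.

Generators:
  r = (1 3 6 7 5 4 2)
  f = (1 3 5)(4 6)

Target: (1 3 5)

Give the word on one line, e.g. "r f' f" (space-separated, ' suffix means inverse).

  after f': (1 5 3)(4 6)
  after f': (1 3 5)

f' f'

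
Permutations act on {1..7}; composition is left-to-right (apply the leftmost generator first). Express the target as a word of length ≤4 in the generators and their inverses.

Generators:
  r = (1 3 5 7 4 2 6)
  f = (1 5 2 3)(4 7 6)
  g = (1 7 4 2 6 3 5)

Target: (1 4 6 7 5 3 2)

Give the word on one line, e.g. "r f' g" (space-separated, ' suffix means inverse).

g' r f f

  after g': (1 5 3 6 2 4 7)
  after r: (1 7 3)
  after f: (1 6 4 7)(2 3 5)
  after f: (1 4 6 7 5 3 2)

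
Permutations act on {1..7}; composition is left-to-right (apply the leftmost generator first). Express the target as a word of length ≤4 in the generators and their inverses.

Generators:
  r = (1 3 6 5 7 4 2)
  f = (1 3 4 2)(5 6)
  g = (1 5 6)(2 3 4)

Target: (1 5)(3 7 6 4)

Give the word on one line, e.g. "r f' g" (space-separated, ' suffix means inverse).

  after g: (1 5 6)(2 3 4)
  after r': (1 6 2)(3 7 5)
  after f': (1 5)(3 7 6 4)

g r' f'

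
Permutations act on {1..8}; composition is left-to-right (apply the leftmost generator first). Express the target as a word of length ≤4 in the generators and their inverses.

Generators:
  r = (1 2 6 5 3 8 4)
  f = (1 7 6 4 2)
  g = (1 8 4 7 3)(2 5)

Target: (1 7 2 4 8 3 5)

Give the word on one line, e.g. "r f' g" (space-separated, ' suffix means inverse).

r' f' f'

  after r': (1 4 8 3 5 6 2)
  after f': (1 6 4 8 3 5 7)
  after f': (1 7 2 4 8 3 5)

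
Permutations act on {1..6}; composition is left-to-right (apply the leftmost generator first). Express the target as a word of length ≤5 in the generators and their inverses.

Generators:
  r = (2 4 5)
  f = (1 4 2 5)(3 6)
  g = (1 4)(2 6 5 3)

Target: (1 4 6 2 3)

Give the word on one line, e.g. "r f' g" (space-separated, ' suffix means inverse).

  after f: (1 4 2 5)(3 6)
  after g: (2 3 5 4 6)
  after f': (1 5)(2 6 4 3)
  after r: (1 2 6 5)(3 4)
  after f': (1 4 6 2 3)

f g f' r f'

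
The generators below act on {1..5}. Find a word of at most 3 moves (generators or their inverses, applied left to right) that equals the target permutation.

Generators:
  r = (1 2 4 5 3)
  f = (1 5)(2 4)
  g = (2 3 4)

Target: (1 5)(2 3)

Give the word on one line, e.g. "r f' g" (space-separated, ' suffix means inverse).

  after f: (1 5)(2 4)
  after g': (1 5)(2 3)

f g'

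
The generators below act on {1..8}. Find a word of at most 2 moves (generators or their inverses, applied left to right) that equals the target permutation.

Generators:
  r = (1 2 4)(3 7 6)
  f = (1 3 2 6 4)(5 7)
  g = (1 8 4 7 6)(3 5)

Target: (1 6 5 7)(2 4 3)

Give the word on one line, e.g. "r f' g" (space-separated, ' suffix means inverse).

r' f'

  after r': (1 4 2)(3 6 7)
  after f': (1 6 5 7)(2 4 3)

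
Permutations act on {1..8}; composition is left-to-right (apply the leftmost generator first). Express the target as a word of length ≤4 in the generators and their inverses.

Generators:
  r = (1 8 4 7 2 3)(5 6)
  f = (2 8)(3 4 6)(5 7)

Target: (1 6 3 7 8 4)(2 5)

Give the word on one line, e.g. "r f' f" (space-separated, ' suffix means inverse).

r' f' r r

  after r': (1 3 2 7 4 8)(5 6)
  after f': (1 6 7 3 8)(2 5 4)
  after r: (1 5 7)(2 6)(3 4)
  after r: (1 6 3 7 8 4)(2 5)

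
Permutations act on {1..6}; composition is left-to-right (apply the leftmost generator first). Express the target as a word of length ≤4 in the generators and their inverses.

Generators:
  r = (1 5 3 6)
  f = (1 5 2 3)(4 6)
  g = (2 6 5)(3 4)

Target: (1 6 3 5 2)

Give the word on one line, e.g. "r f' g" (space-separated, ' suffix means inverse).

  after f': (1 3 2 5)(4 6)
  after r': (1 5 6 4 3 2)
  after g': (1 6 3 5 2)

f' r' g'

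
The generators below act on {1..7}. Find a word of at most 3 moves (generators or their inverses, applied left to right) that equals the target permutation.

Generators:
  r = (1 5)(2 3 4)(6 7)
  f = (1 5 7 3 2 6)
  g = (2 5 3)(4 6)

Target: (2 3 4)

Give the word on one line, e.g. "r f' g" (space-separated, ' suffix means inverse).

  after r': (1 5)(2 4 3)(6 7)
  after r': (2 3 4)

r' r'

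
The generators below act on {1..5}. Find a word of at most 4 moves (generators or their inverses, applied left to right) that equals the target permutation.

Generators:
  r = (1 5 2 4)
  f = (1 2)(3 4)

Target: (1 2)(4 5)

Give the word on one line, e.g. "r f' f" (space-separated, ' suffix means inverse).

  after r: (1 5 2 4)
  after r: (1 2)(4 5)
  after f: (3 4 5)
  after f: (1 2)(4 5)

r r f f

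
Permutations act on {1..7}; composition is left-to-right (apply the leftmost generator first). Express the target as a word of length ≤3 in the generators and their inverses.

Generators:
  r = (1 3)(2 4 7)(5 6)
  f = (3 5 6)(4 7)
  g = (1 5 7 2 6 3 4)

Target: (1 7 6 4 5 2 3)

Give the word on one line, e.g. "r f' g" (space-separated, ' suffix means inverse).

g g

  after g: (1 5 7 2 6 3 4)
  after g: (1 7 6 4 5 2 3)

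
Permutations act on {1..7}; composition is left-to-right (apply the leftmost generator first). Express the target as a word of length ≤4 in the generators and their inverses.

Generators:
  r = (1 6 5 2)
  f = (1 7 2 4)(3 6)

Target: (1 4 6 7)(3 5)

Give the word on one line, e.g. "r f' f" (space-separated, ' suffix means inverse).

  after r': (1 2 5 6)
  after f: (1 4)(2 5 3 6 7)
  after r: (1 4 6 7)(3 5)

r' f r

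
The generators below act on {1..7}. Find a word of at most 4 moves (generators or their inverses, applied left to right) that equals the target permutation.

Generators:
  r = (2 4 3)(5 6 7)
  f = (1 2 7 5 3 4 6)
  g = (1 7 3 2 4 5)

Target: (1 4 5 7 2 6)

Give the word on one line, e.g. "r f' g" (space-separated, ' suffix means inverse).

  after r: (2 4 3)(5 6 7)
  after f: (1 2 6 5)(3 7)
  after g: (1 4 5 7 2 6)

r f g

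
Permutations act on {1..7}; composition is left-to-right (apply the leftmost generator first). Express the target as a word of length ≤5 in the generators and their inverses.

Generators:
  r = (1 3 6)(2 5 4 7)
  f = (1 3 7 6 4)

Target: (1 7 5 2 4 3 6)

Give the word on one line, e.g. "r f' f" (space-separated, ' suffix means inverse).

  after r: (1 3 6)(2 5 4 7)
  after f': (2 5 6 4 3 7)
  after f': (1 4)(2 5 7)
  after r: (1 7 5 2 4 3 6)

r f' f' r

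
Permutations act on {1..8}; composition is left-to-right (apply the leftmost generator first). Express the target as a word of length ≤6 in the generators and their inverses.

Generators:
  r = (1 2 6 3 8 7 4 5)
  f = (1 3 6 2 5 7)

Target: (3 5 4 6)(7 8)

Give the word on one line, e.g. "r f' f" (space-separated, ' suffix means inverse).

  after r: (1 2 6 3 8 7 4 5)
  after r: (1 6 8 4)(2 3 7 5)
  after f: (1 2 6 8 4 3)
  after r': (3 5 4 6)(7 8)

r r f r'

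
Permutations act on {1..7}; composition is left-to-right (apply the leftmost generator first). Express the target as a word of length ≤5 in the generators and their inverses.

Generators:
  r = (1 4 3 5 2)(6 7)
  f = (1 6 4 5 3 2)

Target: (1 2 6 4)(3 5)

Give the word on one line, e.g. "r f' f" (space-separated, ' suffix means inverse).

  after f: (1 6 4 5 3 2)
  after f: (1 4 3)(2 6 5)
  after r': (2 7 6 3)
  after r': (1 2 6 4)(3 5)

f f r' r'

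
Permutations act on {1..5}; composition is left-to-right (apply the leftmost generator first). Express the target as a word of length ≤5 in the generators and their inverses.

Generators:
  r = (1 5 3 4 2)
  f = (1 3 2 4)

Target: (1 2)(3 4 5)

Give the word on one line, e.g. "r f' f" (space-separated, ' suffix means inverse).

f' r r f' f'

  after f': (1 4 2 3)
  after r: (1 2 4)(3 5)
  after r: (4 5)
  after f': (1 4 5 2 3)
  after f': (1 2)(3 4 5)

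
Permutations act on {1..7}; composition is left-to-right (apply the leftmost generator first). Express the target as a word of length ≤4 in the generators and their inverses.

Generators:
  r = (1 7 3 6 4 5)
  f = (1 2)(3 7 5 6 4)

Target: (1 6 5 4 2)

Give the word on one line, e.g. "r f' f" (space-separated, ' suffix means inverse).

  after f: (1 2)(3 7 5 6 4)
  after f: (3 5 4 7 6)
  after r': (1 5 6 7 3 4)
  after f: (1 6 5 4 2)

f f r' f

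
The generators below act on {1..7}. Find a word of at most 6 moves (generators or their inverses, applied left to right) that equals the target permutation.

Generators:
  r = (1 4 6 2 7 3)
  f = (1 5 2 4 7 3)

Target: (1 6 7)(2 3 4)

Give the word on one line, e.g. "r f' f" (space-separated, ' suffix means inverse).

r' r' r' r'

  after r': (1 3 7 2 6 4)
  after r': (1 7 6)(2 4 3)
  after r': (1 2)(3 6)(4 7)
  after r': (1 6 7)(2 3 4)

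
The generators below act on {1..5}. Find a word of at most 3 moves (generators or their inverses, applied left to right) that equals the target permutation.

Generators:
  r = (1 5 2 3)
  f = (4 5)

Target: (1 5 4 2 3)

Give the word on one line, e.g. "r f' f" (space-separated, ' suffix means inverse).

f r

  after f: (4 5)
  after r: (1 5 4 2 3)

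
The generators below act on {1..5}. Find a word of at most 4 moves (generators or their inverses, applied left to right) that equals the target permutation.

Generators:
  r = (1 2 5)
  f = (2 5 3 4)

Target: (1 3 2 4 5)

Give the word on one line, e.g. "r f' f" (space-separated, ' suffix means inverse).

r f' f'

  after r: (1 2 5)
  after f': (1 4 3 5)
  after f': (1 3 2 4 5)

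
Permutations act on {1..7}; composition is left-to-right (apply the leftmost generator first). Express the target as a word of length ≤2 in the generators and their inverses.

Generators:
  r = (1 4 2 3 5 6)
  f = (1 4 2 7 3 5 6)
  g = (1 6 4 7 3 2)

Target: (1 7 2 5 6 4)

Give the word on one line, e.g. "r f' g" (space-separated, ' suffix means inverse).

  after g': (1 2 3 7 4 6)
  after f: (1 7 2 5 6 4)

g' f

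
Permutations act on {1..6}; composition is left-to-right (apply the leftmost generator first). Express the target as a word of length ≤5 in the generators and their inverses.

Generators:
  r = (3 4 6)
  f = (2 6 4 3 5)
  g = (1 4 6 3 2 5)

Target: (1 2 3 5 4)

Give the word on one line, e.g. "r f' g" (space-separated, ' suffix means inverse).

f' g' g'

  after f': (2 5 3 4 6)
  after g': (1 5 6 3)
  after g': (1 2 3 5 4)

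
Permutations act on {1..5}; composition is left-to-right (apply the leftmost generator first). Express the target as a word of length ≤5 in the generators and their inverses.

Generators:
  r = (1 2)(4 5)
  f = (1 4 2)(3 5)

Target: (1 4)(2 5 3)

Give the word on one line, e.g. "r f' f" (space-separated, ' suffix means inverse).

f' r f' f'

  after f': (1 2 4)(3 5)
  after r: (2 5 3 4)
  after f': (1 2 3)
  after f': (1 4)(2 5 3)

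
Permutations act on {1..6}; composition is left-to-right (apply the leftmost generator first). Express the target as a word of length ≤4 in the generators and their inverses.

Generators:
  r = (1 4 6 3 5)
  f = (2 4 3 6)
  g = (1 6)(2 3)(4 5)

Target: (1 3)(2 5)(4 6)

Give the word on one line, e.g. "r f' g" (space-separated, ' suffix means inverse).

f g f'

  after f: (2 4 3 6)
  after g: (1 6 3)(2 5 4)
  after f': (1 3)(2 5)(4 6)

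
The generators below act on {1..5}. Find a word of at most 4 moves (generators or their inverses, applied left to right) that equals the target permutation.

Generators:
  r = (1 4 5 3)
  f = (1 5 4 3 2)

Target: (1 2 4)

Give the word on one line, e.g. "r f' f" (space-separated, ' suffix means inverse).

  after f': (1 2 3 4 5)
  after r: (1 2)(3 5 4)
  after r: (1 2 4)

f' r r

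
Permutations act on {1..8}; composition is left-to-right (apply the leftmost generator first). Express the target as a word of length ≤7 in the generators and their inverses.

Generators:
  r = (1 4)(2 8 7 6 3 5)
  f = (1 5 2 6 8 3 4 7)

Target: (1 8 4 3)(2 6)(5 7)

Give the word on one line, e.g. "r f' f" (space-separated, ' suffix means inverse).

f' f' r' f' r'

  after f': (1 7 4 3 8 6 2 5)
  after f': (1 4 8 2)(3 6 5 7)
  after r': (2 4)(3 7 6)(5 8)
  after f': (1 7 2 3 4 5 6 8)
  after r': (1 8 4 3)(2 6)(5 7)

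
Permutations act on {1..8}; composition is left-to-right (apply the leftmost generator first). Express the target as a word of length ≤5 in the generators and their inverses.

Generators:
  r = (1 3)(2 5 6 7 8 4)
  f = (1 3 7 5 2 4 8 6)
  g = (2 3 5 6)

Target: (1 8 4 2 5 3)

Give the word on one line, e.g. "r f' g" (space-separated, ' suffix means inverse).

  after r: (1 3)(2 5 6 7 8 4)
  after f: (1 7 6 5)
  after r: (1 8 4 2 5 3)

r f r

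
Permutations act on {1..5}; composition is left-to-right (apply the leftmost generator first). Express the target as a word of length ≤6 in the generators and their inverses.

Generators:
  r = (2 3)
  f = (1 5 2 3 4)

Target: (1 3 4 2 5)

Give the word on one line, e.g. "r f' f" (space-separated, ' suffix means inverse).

f' r f' r' f

  after f': (1 4 3 2 5)
  after r: (1 4 2 5)
  after f': (1 3 2)(4 5)
  after r': (1 2)(4 5)
  after f: (1 3 4 2 5)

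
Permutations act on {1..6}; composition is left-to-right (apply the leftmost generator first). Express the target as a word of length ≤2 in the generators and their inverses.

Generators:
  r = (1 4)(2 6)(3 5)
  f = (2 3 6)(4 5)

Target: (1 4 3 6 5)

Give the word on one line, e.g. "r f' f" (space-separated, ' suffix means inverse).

  after f': (2 6 3)(4 5)
  after r: (1 4 3 6 5)

f' r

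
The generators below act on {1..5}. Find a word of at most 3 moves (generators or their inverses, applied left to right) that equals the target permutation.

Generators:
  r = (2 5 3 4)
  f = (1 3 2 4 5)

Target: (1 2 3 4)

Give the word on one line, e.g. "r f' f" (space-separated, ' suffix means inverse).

f r f'

  after f: (1 3 2 4 5)
  after r: (1 4 3 5)
  after f': (1 2 3 4)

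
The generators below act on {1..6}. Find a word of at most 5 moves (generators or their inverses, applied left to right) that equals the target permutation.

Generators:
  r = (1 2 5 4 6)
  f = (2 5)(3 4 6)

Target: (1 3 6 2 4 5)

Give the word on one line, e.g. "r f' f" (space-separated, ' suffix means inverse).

  after r': (1 6 4 5 2)
  after r': (1 4 2 6 5)
  after f': (1 3 6 2 4 5)

r' r' f'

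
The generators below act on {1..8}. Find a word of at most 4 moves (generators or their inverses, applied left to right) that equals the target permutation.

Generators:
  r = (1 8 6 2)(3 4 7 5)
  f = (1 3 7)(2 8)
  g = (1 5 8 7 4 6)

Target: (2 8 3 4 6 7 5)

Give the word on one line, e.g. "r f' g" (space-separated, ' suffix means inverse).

  after f': (1 7 3)(2 8)
  after f': (1 3 7)
  after g: (1 3 4 6)(5 8 7)
  after f': (2 8 3 4 6 7 5)

f' f' g f'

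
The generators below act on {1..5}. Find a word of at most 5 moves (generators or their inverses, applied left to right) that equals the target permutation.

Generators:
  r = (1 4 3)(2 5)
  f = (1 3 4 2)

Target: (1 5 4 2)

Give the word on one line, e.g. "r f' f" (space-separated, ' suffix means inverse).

f' r f'

  after f': (1 2 4 3)
  after r: (1 5 2 3 4)
  after f': (1 5 4 2)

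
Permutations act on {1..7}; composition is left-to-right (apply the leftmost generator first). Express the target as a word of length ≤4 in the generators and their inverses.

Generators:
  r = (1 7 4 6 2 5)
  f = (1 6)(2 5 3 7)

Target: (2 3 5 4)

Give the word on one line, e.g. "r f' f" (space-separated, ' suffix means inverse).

  after r: (1 7 4 6 2 5)
  after r: (1 4 2)(5 7 6)
  after r: (1 6)(2 7)(4 5)
  after f': (2 3 5 4)

r r r f'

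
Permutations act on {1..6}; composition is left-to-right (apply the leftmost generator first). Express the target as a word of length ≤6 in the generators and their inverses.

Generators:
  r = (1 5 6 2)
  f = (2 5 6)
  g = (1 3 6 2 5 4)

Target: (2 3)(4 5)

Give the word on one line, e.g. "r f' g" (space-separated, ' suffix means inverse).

g' r r g

  after g': (1 4 5 2 6 3)
  after r: (1 4 6 3 5)
  after r: (1 4 2)(3 6)
  after g: (2 3)(4 5)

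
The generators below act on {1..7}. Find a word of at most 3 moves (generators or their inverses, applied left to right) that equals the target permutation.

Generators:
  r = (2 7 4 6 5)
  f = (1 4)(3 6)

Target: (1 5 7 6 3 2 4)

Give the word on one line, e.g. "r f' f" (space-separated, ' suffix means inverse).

  after f: (1 4)(3 6)
  after r: (1 6 3 5 2 7 4)
  after r: (1 5 7 6 3 2 4)

f r r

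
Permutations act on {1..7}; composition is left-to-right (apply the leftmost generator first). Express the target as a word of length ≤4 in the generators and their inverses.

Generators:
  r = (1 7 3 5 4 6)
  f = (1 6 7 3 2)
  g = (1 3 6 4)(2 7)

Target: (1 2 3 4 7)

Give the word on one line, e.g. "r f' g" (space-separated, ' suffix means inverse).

g f' g'

  after g: (1 3 6 4)(2 7)
  after f': (1 7 3)(2 6 4)
  after g': (1 2 3 4 7)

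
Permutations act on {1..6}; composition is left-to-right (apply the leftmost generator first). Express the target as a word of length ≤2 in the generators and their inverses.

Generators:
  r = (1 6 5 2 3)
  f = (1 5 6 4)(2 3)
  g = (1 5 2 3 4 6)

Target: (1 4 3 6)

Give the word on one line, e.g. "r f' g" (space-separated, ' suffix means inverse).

  after r: (1 6 5 2 3)
  after g': (1 4 3 6)

r g'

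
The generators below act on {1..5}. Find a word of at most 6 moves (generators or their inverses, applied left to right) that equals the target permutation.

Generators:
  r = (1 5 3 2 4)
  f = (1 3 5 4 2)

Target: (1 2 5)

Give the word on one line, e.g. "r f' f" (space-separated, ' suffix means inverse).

r' r' f' r'

  after r': (1 4 2 3 5)
  after r': (1 2 5 4 3)
  after f': (1 4)(2 3)
  after r': (1 2 5)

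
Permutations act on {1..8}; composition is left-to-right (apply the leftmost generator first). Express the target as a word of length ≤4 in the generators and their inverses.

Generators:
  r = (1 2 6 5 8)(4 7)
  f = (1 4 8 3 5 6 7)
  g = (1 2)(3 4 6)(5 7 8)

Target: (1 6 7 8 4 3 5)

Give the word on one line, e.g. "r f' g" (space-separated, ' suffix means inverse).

r' g' f'

  after r': (1 8 5 6 2)(4 7)
  after g': (1 7 3 6)(4 5)
  after f': (1 6 7 8 4 3 5)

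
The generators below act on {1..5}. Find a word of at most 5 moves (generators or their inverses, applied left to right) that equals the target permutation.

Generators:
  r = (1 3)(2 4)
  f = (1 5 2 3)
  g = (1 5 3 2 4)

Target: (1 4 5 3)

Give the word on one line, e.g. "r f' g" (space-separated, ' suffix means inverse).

  after r': (1 3)(2 4)
  after f: (2 4 3 5)
  after g': (1 4 5 3)
  after r': (1 2 4 5)
  after r': (1 4 5 3)

r' f g' r' r'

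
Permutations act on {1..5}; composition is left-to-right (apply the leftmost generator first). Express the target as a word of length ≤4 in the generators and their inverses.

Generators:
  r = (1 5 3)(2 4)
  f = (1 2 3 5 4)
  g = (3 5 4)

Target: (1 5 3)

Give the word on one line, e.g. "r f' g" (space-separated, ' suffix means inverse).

  after r': (1 3 5)(2 4)
  after r': (1 5 3)

r' r'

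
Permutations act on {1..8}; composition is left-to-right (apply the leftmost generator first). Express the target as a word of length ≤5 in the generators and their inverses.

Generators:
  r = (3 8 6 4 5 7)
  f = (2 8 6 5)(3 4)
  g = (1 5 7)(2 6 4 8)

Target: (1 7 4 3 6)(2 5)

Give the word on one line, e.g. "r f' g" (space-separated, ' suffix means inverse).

g r r g r'

  after g: (1 5 7)(2 6 4 8)
  after r: (1 7)(2 4 6 5 3 8)
  after r: (1 3 6 7)(2 5 8)
  after g: (1 3 4 8 6)(2 7 5)
  after r': (1 7 4 3 6)(2 5)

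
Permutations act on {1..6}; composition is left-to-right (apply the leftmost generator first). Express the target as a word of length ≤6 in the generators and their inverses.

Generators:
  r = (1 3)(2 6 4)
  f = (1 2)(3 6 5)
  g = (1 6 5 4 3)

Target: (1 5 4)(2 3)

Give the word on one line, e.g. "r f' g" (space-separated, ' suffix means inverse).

f' g r' r' g

  after f': (1 2)(3 5 6)
  after g: (1 2 6)(3 4)
  after r': (1 4)(3 6)
  after r': (1 6)(2 4 3)
  after g: (1 5 4)(2 3)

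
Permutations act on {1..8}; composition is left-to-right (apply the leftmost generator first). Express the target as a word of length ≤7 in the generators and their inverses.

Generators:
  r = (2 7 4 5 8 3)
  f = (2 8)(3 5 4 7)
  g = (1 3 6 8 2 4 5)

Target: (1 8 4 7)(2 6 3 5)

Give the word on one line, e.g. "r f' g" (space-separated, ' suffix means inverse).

  after f: (2 8)(3 5 4 7)
  after g': (1 5 2 6 3 4 7)
  after f: (1 4 3 7)(2 6 5 8)
  after r: (1 5 3 4 2 6 8 7)
  after r: (1 8 4 7)(2 6 3 5)

f g' f r r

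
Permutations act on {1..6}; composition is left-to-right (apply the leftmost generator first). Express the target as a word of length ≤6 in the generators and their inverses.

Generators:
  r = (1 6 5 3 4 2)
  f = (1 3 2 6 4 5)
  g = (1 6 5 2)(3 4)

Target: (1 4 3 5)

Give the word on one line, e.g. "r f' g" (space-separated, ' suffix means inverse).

f' g r' g r

  after f': (1 5 4 6 2 3)
  after g: (1 2 4 5 3 6)
  after r': (1 4 6 2 3)
  after g: (1 3 6)(2 4 5)
  after r: (1 4 3 5)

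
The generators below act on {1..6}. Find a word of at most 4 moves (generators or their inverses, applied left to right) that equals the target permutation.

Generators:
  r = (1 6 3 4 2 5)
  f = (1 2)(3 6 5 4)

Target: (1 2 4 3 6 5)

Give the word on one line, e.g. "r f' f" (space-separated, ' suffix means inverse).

r f' r r

  after r: (1 6 3 4 2 5)
  after f': (1 3 5 2 6 4)
  after r: (1 4 6 2 3)
  after r: (1 2 4 3 6 5)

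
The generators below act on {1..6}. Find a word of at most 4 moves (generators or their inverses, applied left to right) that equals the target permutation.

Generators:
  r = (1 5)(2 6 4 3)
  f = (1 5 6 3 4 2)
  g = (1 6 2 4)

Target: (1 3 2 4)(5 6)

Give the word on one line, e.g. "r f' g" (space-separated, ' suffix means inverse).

  after f': (1 2 4 3 6 5)
  after r: (1 6)(2 3 4)
  after f: (1 3 2 4)(5 6)

f' r f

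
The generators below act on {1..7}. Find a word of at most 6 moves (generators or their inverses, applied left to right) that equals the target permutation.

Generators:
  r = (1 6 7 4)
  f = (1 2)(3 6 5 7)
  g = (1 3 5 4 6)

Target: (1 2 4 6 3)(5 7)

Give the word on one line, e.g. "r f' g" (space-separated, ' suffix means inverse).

f r' f' f'

  after f: (1 2)(3 6 5 7)
  after r': (1 2 4 7 3)(5 6)
  after f': (2 4 5 3)
  after f': (1 2 4 6 3)(5 7)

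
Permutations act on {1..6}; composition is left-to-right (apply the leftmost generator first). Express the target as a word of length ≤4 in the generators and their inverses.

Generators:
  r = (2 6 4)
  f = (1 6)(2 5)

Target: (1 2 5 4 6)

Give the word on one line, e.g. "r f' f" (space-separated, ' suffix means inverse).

  after f': (1 6)(2 5)
  after r: (1 4 2 5 6)
  after r: (1 2 5 4 6)

f' r r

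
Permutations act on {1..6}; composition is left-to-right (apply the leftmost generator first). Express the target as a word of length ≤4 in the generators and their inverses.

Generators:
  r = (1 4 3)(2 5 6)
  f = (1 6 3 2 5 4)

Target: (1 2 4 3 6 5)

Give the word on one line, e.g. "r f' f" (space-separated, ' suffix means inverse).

  after r': (1 3 4)(2 6 5)
  after f': (1 6 2)(3 5)
  after r: (1 2 4 3 6 5)

r' f' r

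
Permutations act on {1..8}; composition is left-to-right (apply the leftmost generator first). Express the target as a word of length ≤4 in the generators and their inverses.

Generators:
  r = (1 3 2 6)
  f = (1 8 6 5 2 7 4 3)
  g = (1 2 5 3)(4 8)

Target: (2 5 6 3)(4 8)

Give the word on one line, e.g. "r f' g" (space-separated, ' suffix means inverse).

g r' r'

  after g: (1 2 5 3)(4 8)
  after r': (1 3 6 2 5)(4 8)
  after r': (2 5 6 3)(4 8)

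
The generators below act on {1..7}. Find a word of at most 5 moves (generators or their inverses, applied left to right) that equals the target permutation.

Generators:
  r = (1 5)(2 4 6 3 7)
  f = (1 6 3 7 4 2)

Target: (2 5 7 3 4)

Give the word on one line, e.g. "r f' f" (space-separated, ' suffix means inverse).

  after r: (1 5)(2 4 6 3 7)
  after f: (1 5 6 7)(3 4)
  after f: (1 5 3 2)(4 7 6)
  after r: (2 5 7 3 4)

r f f r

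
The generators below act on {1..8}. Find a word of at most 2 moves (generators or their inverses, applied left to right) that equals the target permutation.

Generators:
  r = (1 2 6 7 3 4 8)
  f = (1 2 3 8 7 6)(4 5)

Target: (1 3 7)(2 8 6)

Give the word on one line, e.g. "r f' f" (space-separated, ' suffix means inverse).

f f

  after f: (1 2 3 8 7 6)(4 5)
  after f: (1 3 7)(2 8 6)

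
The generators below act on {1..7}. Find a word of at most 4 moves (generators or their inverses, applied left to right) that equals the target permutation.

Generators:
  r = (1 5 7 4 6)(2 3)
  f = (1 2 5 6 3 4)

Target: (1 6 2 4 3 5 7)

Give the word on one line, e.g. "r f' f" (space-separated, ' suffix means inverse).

r f

  after r: (1 5 7 4 6)(2 3)
  after f: (1 6 2 4 3 5 7)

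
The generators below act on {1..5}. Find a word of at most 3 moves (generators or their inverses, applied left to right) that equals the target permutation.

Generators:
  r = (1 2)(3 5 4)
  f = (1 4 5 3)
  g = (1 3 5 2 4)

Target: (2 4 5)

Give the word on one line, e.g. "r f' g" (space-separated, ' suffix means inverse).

f g' r

  after f: (1 4 5 3)
  after g': (1 2 5)(3 4)
  after r: (2 4 5)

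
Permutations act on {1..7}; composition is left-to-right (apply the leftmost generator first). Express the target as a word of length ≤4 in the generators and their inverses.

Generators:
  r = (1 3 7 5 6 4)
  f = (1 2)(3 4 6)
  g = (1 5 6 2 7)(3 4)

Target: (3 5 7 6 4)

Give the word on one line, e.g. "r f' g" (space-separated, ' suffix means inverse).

  after r: (1 3 7 5 6 4)
  after f': (1 6 3 7 5 4 2)
  after f': (1 4)(3 7 5)
  after r: (3 5 7 6 4)

r f' f' r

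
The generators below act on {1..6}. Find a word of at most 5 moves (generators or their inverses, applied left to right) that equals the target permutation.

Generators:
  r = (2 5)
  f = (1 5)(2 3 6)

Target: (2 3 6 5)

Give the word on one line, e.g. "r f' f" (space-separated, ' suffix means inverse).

  after f': (1 5)(2 6 3)
  after f': (2 3 6)
  after r': (2 3 6 5)

f' f' r'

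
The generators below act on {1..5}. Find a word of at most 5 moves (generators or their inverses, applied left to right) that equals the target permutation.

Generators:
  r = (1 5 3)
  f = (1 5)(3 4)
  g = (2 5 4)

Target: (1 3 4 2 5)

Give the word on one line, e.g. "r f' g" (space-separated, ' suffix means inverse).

  after r: (1 5 3)
  after r: (1 3 5)
  after g: (1 3 4 2 5)

r r g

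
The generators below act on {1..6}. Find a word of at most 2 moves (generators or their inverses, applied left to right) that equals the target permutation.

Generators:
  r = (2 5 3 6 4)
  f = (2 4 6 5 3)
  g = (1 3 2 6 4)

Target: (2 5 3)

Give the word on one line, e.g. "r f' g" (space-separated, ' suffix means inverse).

f' r'

  after f': (2 3 5 6 4)
  after r': (2 5 3)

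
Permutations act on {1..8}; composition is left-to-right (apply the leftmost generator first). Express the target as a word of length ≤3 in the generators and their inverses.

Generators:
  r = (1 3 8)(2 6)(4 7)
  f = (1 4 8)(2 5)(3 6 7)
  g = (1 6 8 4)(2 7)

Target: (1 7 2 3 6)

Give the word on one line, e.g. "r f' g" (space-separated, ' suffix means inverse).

g f' f'

  after g: (1 6 8 4)(2 7)
  after f': (1 3 7 5 2 6 4 8)
  after f': (1 7 2 3 6)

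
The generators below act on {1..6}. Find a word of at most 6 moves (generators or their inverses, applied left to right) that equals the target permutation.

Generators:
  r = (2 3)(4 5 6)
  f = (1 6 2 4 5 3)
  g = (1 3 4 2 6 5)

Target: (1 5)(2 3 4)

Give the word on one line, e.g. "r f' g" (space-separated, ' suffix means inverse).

f' g f' f' r'

  after f': (1 3 5 4 2 6)
  after g: (1 4 6 3)(2 5)
  after f': (1 2 4)(5 6)
  after f': (1 6 4 3 5)
  after r': (1 5)(2 3 4)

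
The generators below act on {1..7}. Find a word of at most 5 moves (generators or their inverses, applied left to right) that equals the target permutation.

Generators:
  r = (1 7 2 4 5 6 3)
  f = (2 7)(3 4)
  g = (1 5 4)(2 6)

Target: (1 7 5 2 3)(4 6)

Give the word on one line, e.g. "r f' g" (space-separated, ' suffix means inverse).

r' r' f g' f

  after r': (1 3 6 5 4 2 7)
  after r': (1 6 4 7 3 5 2)
  after f: (1 6 3 5 7 4 2)
  after g': (1 2 4 6 3)(5 7)
  after f: (1 7 5 2 3)(4 6)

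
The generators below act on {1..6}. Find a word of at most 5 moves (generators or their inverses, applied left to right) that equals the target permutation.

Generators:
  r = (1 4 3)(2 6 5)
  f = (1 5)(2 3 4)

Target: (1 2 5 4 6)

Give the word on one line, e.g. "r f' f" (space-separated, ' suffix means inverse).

f r f' f' f'

  after f: (1 5)(2 3 4)
  after r: (1 2)(4 6 5)
  after f': (1 4 6)(2 5 3)
  after f': (1 3 4 6 5 2)
  after f': (1 2 5 4 6)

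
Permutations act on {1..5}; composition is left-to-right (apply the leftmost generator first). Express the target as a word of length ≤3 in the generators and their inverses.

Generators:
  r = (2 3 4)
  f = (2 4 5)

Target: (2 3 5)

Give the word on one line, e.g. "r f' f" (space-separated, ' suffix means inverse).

  after r: (2 3 4)
  after f: (2 3 5)

r f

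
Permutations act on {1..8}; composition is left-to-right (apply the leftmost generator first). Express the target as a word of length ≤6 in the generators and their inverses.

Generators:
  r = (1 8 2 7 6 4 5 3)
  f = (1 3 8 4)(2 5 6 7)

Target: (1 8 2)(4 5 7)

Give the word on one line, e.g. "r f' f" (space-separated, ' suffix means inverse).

  after r: (1 8 2 7 6 4 5 3)
  after f: (1 4 6)(5 8)
  after f: (2 5 4 7)(3 8 6)
  after r': (1 3)(2 4)(5 6)(7 8)
  after f: (1 8 2)(4 5 7)

r f f r' f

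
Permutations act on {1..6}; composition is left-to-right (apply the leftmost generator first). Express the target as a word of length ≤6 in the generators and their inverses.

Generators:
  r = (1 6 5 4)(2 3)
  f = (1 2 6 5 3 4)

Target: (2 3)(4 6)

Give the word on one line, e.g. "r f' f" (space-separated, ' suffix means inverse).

  after f: (1 2 6 5 3 4)
  after r': (1 3 5 2)
  after f: (1 4)(5 6)
  after r: (2 3)(4 6)

f r' f r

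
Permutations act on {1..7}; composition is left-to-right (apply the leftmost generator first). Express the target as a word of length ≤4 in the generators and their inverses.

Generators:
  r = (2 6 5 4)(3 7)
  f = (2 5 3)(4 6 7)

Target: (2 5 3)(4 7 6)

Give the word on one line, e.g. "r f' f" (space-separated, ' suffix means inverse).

  after r: (2 6 5 4)(3 7)
  after f: (2 7)(3 4 5 6)
  after f: (2 4 3 6)(5 7)
  after r': (2 5 3)(4 7 6)

r f f r'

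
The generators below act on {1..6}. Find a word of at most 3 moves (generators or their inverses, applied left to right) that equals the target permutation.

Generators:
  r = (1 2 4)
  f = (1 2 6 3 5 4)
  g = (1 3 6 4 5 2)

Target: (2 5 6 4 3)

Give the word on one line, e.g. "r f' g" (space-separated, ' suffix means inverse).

  after f': (1 4 5 3 6 2)
  after r': (1 2 4 5 3 6)
  after f': (2 5 6 4 3)

f' r' f'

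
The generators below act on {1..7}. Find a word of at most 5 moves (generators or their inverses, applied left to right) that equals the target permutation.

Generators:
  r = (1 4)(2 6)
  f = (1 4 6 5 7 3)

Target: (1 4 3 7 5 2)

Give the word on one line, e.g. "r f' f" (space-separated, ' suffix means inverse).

r' f' r'

  after r': (1 4)(2 6)
  after f': (2 4 3 7 5 6)
  after r': (1 4 3 7 5 2)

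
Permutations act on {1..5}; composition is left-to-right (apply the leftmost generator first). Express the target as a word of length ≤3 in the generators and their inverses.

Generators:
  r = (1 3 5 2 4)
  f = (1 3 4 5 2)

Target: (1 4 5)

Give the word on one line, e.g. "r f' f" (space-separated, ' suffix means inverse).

f' r

  after f': (1 2 5 4 3)
  after r: (1 4 5)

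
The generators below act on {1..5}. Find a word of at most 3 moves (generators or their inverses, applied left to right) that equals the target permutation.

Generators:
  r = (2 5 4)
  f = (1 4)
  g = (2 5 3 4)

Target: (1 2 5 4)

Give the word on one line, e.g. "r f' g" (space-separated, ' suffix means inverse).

  after f: (1 4)
  after r': (1 5 2 4)
  after r': (1 2 5 4)

f r' r'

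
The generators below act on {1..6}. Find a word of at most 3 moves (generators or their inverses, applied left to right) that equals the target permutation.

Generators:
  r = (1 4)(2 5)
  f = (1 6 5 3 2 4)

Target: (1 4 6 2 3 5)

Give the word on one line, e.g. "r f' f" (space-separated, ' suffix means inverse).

r f r'

  after r: (1 4)(2 5)
  after f: (2 3)(4 6 5)
  after r': (1 4 6 2 3 5)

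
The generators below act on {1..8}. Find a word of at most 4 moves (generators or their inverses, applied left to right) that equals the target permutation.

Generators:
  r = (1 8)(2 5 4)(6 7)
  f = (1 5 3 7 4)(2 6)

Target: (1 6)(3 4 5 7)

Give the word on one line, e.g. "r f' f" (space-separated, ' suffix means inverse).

f r r f

  after f: (1 5 3 7 4)(2 6)
  after r: (1 4 8)(2 7)(3 6 5)
  after r: (1 2 6 4)(3 7 5)
  after f: (1 6)(3 4 5 7)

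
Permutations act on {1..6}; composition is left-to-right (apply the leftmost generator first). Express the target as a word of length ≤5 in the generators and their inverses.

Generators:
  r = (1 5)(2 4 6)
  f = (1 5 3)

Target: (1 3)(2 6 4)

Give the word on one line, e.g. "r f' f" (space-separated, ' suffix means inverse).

  after r': (1 5)(2 6 4)
  after f: (1 3)(2 6 4)
  after f: (2 6 4)(3 5)
  after f: (1 5)(2 6 4)
  after f: (1 3)(2 6 4)

r' f f f f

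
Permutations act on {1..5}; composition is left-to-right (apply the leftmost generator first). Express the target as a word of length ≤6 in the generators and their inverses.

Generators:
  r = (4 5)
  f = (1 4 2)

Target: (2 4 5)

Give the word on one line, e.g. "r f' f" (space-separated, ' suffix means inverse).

f' r' f' f' r

  after f': (1 2 4)
  after r': (1 2 5 4)
  after f': (1 4 2 5)
  after f': (2 5)
  after r: (2 4 5)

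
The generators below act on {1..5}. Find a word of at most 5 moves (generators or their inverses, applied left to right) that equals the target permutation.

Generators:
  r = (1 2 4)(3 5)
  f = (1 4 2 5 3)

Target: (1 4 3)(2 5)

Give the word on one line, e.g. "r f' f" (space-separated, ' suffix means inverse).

  after r': (1 4 2)(3 5)
  after f: (1 2 4 5)
  after r: (1 4 3 5 2)
  after f': (2 3)(4 5)
  after r': (1 4 3)(2 5)

r' f r f' r'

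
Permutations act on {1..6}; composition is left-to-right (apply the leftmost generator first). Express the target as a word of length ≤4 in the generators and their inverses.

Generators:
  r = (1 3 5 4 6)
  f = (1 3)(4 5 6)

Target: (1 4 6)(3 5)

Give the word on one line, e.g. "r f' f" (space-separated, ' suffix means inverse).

f r r

  after f: (1 3)(4 5 6)
  after r: (1 5)
  after r: (1 4 6)(3 5)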